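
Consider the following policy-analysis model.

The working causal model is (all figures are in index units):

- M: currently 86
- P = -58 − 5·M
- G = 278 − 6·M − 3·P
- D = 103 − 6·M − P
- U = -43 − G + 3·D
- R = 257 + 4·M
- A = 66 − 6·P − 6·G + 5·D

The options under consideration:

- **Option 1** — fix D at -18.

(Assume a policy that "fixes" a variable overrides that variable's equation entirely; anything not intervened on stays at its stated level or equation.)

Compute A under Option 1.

-4452

Option 1 (D := -18):
  M = 86
  P = -58 − 5·86 = -488
  G = 278 − 6·86 − 3·(-488) = 1226
  D = -18
  A = 66 − 6·(-488) − 6·1226 + 5·(-18) = -4452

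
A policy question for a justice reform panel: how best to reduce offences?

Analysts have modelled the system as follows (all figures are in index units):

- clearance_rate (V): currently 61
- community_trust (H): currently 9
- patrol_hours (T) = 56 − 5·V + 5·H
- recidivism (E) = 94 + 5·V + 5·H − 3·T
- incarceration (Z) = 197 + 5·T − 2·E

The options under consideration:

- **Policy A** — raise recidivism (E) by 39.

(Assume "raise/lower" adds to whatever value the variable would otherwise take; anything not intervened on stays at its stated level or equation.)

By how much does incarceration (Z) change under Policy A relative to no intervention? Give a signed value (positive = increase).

-78

Baseline:
  V = 61
  H = 9
  T = 56 − 5·61 + 5·9 = -204
  E = 94 + 5·61 + 5·9 − 3·(-204) = 1056
  Z = 197 + 5·(-204) − 2·1056 = -2935
Policy A (E + 39):
  V = 61
  H = 9
  T = 56 − 5·61 + 5·9 = -204
  E = 94 + 5·61 + 5·9 − 3·(-204) (+39 from intervention) = 1095
  Z = 197 + 5·(-204) − 2·1095 = -3013
Change in Z: -3013 − (-2935) = -78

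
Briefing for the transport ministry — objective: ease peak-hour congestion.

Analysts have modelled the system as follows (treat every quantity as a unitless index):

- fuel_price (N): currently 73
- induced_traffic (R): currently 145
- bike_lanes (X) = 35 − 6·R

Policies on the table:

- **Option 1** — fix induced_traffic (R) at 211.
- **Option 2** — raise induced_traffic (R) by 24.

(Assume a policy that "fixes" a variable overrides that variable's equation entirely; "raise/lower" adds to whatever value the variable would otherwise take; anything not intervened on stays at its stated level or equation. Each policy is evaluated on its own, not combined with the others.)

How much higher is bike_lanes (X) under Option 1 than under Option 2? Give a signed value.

Option 1 (R := 211):
  R = 211
  X = 35 − 6·211 = -1231
Option 2 (R + 24):
  R = 145 + 24 = 169
  X = 35 − 6·169 = -979
X: -1231 − (-979) = -252

-252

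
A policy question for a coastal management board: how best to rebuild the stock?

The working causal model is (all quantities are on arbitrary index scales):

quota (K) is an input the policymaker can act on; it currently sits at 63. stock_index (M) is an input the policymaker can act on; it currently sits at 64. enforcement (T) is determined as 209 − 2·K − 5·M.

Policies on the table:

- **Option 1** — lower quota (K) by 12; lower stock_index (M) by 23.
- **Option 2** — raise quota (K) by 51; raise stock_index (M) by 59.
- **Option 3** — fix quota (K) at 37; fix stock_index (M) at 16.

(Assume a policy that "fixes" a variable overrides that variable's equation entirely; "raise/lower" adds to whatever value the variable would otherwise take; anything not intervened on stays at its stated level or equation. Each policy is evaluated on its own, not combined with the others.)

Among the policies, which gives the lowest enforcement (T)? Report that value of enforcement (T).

-634

Option 1 (K − 12, M − 23):
  K = 63 − 12 = 51
  M = 64 − 23 = 41
  T = 209 − 2·51 − 5·41 = -98
Option 2 (K + 51, M + 59):
  K = 63 + 51 = 114
  M = 64 + 59 = 123
  T = 209 − 2·114 − 5·123 = -634
Option 3 (K := 37, M := 16):
  K = 37
  M = 16
  T = 209 − 2·37 − 5·16 = 55
Comparing — Option 1: T=-98, Option 2: T=-634, Option 3: T=55. Lowest is -634 (Option 2).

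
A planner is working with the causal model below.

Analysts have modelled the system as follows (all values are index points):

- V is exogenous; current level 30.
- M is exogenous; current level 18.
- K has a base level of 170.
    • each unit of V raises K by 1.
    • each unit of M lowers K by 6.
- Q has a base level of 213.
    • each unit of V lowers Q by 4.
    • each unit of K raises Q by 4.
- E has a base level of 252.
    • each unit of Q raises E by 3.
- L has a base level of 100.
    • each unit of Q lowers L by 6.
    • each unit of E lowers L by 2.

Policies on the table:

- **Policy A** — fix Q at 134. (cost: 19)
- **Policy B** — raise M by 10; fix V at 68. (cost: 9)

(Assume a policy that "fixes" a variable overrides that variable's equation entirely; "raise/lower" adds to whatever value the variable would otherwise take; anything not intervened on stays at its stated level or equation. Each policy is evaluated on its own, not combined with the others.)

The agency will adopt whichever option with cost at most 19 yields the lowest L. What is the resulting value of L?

Policy A (Q := 134):
  V = 30
  M = 18
  K = 170 + 30 − 6·18 = 92
  Q = 134
  E = 252 + 3·134 = 654
  L = 100 − 6·134 − 2·654 = -2012
Policy B (M + 10, V := 68):
  V = 68
  M = 18 + 10 = 28
  K = 170 + 68 − 6·28 = 70
  Q = 213 − 4·68 + 4·70 = 221
  E = 252 + 3·221 = 915
  L = 100 − 6·221 − 2·915 = -3056
Comparing — Policy A: L=-2012, Policy B: L=-3056. Lowest is -3056 (Policy B).

-3056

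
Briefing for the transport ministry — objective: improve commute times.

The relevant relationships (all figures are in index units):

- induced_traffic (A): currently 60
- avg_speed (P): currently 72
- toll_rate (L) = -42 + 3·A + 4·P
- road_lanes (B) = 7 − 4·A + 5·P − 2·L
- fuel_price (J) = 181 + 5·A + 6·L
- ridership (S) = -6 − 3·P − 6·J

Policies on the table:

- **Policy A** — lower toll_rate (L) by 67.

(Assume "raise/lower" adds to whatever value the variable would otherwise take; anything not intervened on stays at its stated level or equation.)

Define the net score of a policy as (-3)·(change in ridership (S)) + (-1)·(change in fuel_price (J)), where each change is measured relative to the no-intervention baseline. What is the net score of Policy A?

-6834

Baseline:
  A = 60
  P = 72
  L = -42 + 3·60 + 4·72 = 426
  J = 181 + 5·60 + 6·426 = 3037
  S = -6 − 3·72 − 6·3037 = -18444
Policy A (L − 67):
  A = 60
  P = 72
  L = -42 + 3·60 + 4·72 (−67 from intervention) = 359
  J = 181 + 5·60 + 6·359 = 2635
  S = -6 − 3·72 − 6·2635 = -16032
ΔS = -16032 − (-18444) = 2412; ΔJ = 2635 − 3037 = -402
Score = (-3)·2412 + (-1)·(-402) = -6834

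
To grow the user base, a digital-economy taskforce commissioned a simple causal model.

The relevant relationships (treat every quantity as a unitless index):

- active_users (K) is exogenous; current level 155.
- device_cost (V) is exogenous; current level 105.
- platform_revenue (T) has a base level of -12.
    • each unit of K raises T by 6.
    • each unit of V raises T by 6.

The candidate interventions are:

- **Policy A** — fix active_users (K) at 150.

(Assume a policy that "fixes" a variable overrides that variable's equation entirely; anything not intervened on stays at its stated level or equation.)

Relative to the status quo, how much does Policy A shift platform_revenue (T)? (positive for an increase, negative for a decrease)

-30

Baseline:
  K = 155
  V = 105
  T = -12 + 6·155 + 6·105 = 1548
Policy A (K := 150):
  K = 150
  V = 105
  T = -12 + 6·150 + 6·105 = 1518
Change in T: 1518 − 1548 = -30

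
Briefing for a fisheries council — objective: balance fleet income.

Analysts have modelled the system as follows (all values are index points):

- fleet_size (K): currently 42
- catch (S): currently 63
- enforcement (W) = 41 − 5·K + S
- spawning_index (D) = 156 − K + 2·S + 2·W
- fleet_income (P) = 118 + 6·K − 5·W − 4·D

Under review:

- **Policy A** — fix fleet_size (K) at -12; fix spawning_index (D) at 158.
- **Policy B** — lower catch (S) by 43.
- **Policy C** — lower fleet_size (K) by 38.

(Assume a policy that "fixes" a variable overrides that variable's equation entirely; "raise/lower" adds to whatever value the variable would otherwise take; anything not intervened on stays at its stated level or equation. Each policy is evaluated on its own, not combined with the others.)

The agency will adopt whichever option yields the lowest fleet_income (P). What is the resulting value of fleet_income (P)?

-2062

Policy A (K := -12, D := 158):
  K = -12
  S = 63
  W = 41 − 5·(-12) + 63 = 164
  D = 158
  P = 118 + 6·(-12) − 5·164 − 4·158 = -1406
Policy B (S − 43):
  K = 42
  S = 63 − 43 = 20
  W = 41 − 5·42 + 20 = -149
  D = 156 − 42 + 2·20 + 2·(-149) = -144
  P = 118 + 6·42 − 5·(-149) − 4·(-144) = 1691
Policy C (K − 38):
  K = 42 − 38 = 4
  S = 63
  W = 41 − 5·4 + 63 = 84
  D = 156 − 4 + 2·63 + 2·84 = 446
  P = 118 + 6·4 − 5·84 − 4·446 = -2062
Comparing — Policy A: P=-1406, Policy B: P=1691, Policy C: P=-2062. Lowest is -2062 (Policy C).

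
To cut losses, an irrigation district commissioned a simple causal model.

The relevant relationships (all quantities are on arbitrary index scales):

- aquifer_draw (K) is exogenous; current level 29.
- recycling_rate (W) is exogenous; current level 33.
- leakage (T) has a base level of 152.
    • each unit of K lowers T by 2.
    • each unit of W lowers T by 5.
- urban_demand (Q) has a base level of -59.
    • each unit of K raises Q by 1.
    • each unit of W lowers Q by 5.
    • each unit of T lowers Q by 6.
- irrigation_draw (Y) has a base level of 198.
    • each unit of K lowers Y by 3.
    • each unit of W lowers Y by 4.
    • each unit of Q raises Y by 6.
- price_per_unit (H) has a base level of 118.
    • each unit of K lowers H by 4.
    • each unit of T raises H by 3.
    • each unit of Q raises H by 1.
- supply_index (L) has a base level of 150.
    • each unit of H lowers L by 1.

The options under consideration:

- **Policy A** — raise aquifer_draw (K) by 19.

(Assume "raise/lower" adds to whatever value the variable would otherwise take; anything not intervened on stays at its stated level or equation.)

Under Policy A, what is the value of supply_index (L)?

Policy A (K + 19):
  K = 29 + 19 = 48
  W = 33
  T = 152 − 2·48 − 5·33 = -109
  Q = -59 + 48 − 5·33 − 6·(-109) = 478
  H = 118 − 4·48 + 3·(-109) + 478 = 77
  L = 150 − 77 = 73

73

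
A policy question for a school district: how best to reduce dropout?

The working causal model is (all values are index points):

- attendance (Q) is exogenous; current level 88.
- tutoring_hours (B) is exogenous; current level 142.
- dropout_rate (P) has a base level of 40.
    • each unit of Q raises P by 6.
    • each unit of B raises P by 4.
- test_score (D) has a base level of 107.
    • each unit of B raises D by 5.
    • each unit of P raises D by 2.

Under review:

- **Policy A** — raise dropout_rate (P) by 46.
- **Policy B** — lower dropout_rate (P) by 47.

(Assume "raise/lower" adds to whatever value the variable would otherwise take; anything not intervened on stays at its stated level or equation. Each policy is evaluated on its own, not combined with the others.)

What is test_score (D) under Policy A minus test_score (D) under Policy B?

186

Policy A (P + 46):
  Q = 88
  B = 142
  P = 40 + 6·88 + 4·142 (+46 from intervention) = 1182
  D = 107 + 5·142 + 2·1182 = 3181
Policy B (P − 47):
  Q = 88
  B = 142
  P = 40 + 6·88 + 4·142 (−47 from intervention) = 1089
  D = 107 + 5·142 + 2·1089 = 2995
D: 3181 − 2995 = 186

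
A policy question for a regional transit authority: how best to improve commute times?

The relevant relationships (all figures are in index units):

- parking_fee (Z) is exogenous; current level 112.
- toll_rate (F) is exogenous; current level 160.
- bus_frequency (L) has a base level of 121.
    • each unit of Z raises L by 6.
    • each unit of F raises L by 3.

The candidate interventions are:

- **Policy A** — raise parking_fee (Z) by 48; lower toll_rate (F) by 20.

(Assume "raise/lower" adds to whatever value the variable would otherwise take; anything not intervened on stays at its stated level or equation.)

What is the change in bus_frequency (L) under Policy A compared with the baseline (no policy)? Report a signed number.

Baseline:
  Z = 112
  F = 160
  L = 121 + 6·112 + 3·160 = 1273
Policy A (Z + 48, F − 20):
  Z = 112 + 48 = 160
  F = 160 − 20 = 140
  L = 121 + 6·160 + 3·140 = 1501
Change in L: 1501 − 1273 = 228

228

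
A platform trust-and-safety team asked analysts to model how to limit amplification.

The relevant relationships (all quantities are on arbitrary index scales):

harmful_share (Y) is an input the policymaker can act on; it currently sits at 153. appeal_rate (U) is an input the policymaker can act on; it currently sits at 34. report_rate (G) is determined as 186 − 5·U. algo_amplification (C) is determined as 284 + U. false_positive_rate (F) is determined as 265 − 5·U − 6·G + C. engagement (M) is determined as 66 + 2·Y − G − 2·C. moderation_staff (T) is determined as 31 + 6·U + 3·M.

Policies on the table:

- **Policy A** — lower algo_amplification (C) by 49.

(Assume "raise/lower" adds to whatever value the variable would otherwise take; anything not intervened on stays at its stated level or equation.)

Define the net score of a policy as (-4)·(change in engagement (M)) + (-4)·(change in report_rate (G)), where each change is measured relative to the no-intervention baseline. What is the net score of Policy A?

Baseline:
  Y = 153
  U = 34
  G = 186 − 5·34 = 16
  C = 284 + 34 = 318
  M = 66 + 2·153 − 16 − 2·318 = -280
Policy A (C − 49):
  Y = 153
  U = 34
  G = 186 − 5·34 = 16
  C = 284 + 34 (−49 from intervention) = 269
  M = 66 + 2·153 − 16 − 2·269 = -182
ΔM = -182 − (-280) = 98; ΔG = 16 − 16 = 0
Score = (-4)·98 + (-4)·0 = -392

-392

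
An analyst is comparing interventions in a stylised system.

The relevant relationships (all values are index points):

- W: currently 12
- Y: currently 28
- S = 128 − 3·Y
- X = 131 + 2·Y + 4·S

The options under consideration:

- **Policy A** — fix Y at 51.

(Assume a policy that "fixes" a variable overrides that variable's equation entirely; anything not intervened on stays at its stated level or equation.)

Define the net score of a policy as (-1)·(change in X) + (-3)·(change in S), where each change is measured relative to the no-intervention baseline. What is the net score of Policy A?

Baseline:
  Y = 28
  S = 128 − 3·28 = 44
  X = 131 + 2·28 + 4·44 = 363
Policy A (Y := 51):
  Y = 51
  S = 128 − 3·51 = -25
  X = 131 + 2·51 + 4·(-25) = 133
ΔX = 133 − 363 = -230; ΔS = -25 − 44 = -69
Score = (-1)·(-230) + (-3)·(-69) = 437

437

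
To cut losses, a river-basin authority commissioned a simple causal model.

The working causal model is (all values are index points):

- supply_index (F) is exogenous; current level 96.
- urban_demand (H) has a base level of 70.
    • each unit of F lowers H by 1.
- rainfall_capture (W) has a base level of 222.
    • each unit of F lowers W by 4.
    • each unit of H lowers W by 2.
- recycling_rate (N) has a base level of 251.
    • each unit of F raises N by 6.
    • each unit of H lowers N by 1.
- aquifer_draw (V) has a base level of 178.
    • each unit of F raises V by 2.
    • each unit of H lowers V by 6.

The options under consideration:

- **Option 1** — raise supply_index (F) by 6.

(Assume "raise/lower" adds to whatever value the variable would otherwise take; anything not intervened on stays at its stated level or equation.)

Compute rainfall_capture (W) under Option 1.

Option 1 (F + 6):
  F = 96 + 6 = 102
  H = 70 − 102 = -32
  W = 222 − 4·102 − 2·(-32) = -122

-122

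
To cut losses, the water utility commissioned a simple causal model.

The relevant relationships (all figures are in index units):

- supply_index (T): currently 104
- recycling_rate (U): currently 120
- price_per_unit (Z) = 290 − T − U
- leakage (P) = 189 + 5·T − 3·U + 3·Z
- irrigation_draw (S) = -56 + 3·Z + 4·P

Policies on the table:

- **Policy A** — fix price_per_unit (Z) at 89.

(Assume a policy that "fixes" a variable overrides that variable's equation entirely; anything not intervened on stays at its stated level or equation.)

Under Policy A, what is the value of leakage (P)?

Policy A (Z := 89):
  T = 104
  U = 120
  Z = 89
  P = 189 + 5·104 − 3·120 + 3·89 = 616

616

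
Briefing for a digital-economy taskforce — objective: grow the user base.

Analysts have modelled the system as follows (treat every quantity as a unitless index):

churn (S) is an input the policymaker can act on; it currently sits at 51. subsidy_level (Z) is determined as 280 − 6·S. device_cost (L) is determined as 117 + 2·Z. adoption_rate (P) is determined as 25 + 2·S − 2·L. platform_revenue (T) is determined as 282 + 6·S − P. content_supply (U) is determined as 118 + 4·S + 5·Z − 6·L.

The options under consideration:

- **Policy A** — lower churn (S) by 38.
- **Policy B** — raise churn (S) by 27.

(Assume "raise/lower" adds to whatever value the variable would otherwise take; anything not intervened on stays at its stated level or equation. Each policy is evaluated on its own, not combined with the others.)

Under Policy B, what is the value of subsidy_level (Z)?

-188

Policy B (S + 27):
  S = 51 + 27 = 78
  Z = 280 − 6·78 = -188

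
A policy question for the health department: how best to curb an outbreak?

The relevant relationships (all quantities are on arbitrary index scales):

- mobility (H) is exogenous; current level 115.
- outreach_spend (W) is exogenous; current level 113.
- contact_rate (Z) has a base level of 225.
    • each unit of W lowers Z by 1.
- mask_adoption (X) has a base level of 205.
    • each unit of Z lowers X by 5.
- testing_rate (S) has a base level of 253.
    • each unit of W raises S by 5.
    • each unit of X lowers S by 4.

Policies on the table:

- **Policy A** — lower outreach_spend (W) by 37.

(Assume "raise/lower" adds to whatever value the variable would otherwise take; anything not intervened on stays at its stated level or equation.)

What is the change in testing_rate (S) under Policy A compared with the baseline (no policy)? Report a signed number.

555

Baseline:
  W = 113
  Z = 225 − 113 = 112
  X = 205 − 5·112 = -355
  S = 253 + 5·113 − 4·(-355) = 2238
Policy A (W − 37):
  W = 113 − 37 = 76
  Z = 225 − 76 = 149
  X = 205 − 5·149 = -540
  S = 253 + 5·76 − 4·(-540) = 2793
Change in S: 2793 − 2238 = 555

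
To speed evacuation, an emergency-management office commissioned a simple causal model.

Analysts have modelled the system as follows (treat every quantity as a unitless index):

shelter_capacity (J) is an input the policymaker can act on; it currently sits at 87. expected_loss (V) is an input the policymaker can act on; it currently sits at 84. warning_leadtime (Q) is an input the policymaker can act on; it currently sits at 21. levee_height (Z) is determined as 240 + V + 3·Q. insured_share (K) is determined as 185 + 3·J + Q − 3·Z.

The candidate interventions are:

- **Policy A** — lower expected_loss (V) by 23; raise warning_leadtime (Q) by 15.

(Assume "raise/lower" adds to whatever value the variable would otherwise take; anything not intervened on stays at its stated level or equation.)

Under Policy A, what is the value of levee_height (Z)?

409

Policy A (V − 23, Q + 15):
  V = 84 − 23 = 61
  Q = 21 + 15 = 36
  Z = 240 + 61 + 3·36 = 409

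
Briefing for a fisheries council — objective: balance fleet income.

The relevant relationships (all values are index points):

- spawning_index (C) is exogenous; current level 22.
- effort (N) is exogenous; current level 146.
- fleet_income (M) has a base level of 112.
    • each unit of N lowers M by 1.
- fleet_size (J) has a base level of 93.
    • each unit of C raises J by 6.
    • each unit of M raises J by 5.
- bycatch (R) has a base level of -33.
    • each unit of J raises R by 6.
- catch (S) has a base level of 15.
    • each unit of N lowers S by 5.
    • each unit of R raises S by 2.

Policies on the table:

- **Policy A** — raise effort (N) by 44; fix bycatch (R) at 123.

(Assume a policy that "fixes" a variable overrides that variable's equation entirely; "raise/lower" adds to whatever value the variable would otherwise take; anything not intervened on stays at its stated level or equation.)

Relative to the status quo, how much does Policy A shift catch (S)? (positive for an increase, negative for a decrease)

-568

Baseline:
  C = 22
  N = 146
  M = 112 − 146 = -34
  J = 93 + 6·22 + 5·(-34) = 55
  R = -33 + 6·55 = 297
  S = 15 − 5·146 + 2·297 = -121
Policy A (N + 44, R := 123):
  C = 22
  N = 146 + 44 = 190
  M = 112 − 190 = -78
  J = 93 + 6·22 + 5·(-78) = -165
  R = 123
  S = 15 − 5·190 + 2·123 = -689
Change in S: -689 − (-121) = -568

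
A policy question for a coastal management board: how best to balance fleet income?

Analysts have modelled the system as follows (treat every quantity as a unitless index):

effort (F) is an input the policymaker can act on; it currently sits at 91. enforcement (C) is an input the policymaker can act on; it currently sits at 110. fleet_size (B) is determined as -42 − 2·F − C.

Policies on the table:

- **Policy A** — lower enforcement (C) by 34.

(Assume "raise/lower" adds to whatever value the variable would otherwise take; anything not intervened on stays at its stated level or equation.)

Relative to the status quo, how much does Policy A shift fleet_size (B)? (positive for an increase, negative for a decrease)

34

Baseline:
  F = 91
  C = 110
  B = -42 − 2·91 − 110 = -334
Policy A (C − 34):
  F = 91
  C = 110 − 34 = 76
  B = -42 − 2·91 − 76 = -300
Change in B: -300 − (-334) = 34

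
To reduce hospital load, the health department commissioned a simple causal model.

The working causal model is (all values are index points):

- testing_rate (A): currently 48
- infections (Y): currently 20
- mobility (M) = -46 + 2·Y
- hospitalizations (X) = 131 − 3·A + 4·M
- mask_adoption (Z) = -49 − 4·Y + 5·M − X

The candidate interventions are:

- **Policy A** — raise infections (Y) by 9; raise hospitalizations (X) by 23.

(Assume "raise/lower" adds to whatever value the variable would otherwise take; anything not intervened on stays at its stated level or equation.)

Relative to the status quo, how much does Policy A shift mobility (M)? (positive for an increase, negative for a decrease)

Baseline:
  Y = 20
  M = -46 + 2·20 = -6
Policy A (Y + 9, X + 23):
  Y = 20 + 9 = 29
  M = -46 + 2·29 = 12
Change in M: 12 − (-6) = 18

18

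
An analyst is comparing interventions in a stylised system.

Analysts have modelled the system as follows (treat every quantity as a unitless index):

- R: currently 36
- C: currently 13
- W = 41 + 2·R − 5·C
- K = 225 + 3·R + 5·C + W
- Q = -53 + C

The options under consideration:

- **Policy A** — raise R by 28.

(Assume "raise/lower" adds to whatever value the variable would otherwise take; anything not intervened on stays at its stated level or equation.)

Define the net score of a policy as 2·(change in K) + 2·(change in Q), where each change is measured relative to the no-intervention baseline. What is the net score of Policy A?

280

Baseline:
  R = 36
  C = 13
  W = 41 + 2·36 − 5·13 = 48
  K = 225 + 3·36 + 5·13 + 48 = 446
  Q = -53 + 13 = -40
Policy A (R + 28):
  R = 36 + 28 = 64
  C = 13
  W = 41 + 2·64 − 5·13 = 104
  K = 225 + 3·64 + 5·13 + 104 = 586
  Q = -53 + 13 = -40
ΔK = 586 − 446 = 140; ΔQ = -40 − (-40) = 0
Score = 2·140 + 2·0 = 280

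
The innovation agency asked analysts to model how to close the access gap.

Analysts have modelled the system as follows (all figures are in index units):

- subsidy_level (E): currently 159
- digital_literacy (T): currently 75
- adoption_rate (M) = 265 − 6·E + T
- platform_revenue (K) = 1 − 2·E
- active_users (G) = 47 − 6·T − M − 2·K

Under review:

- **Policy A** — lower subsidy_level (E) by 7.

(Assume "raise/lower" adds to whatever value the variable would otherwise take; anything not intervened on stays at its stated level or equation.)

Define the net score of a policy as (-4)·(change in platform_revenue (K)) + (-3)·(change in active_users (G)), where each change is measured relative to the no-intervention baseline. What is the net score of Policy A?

Baseline:
  E = 159
  T = 75
  M = 265 − 6·159 + 75 = -614
  K = 1 − 2·159 = -317
  G = 47 − 6·75 − (-614) − 2·(-317) = 845
Policy A (E − 7):
  E = 159 − 7 = 152
  T = 75
  M = 265 − 6·152 + 75 = -572
  K = 1 − 2·152 = -303
  G = 47 − 6·75 − (-572) − 2·(-303) = 775
ΔK = -303 − (-317) = 14; ΔG = 775 − 845 = -70
Score = (-4)·14 + (-3)·(-70) = 154

154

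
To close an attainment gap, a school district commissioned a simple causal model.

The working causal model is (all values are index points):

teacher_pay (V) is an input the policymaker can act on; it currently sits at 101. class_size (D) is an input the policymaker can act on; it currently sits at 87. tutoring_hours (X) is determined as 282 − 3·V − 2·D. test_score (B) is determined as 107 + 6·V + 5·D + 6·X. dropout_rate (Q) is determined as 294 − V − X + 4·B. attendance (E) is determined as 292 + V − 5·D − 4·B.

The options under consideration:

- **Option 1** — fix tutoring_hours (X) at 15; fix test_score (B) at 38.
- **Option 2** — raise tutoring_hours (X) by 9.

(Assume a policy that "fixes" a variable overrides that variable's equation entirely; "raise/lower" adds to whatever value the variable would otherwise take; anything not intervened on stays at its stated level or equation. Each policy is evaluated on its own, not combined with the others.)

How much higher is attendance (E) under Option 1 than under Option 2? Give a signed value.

-24

Option 1 (X := 15, B := 38):
  V = 101
  D = 87
  X = 15
  B = 38
  E = 292 + 101 − 5·87 − 4·38 = -194
Option 2 (X + 9):
  V = 101
  D = 87
  X = 282 − 3·101 − 2·87 (+9 from intervention) = -186
  B = 107 + 6·101 + 5·87 + 6·(-186) = 32
  E = 292 + 101 − 5·87 − 4·32 = -170
E: -194 − (-170) = -24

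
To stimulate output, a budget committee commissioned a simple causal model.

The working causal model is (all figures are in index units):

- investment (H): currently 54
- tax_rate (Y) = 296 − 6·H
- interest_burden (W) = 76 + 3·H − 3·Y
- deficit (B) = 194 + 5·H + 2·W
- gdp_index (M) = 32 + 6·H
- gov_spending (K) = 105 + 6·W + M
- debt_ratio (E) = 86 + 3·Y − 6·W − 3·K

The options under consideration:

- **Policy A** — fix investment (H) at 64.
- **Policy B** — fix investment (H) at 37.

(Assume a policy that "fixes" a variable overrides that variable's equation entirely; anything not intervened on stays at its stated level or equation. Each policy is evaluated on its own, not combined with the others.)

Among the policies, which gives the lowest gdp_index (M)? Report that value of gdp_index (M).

254

Policy A (H := 64):
  H = 64
  M = 32 + 6·64 = 416
Policy B (H := 37):
  H = 37
  M = 32 + 6·37 = 254
Comparing — Policy A: M=416, Policy B: M=254. Lowest is 254 (Policy B).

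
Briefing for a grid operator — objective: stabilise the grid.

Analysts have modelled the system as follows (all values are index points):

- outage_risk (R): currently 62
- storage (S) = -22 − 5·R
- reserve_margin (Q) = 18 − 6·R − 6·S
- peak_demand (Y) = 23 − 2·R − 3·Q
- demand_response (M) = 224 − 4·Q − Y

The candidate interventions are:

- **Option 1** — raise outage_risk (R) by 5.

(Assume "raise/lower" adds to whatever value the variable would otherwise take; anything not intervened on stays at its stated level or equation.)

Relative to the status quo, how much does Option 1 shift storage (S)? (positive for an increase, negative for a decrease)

Baseline:
  R = 62
  S = -22 − 5·62 = -332
Option 1 (R + 5):
  R = 62 + 5 = 67
  S = -22 − 5·67 = -357
Change in S: -357 − (-332) = -25

-25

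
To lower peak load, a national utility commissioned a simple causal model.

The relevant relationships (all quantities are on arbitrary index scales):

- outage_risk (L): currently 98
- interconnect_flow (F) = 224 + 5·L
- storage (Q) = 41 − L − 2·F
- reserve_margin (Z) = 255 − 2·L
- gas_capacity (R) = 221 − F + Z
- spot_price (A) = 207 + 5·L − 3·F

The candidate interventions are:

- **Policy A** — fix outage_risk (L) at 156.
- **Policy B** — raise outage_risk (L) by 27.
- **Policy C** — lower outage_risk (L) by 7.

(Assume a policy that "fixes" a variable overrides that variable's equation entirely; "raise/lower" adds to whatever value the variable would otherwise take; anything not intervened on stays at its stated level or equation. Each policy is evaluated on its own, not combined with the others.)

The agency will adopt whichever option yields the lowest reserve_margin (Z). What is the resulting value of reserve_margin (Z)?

Policy A (L := 156):
  L = 156
  Z = 255 − 2·156 = -57
Policy B (L + 27):
  L = 98 + 27 = 125
  Z = 255 − 2·125 = 5
Policy C (L − 7):
  L = 98 − 7 = 91
  Z = 255 − 2·91 = 73
Comparing — Policy A: Z=-57, Policy B: Z=5, Policy C: Z=73. Lowest is -57 (Policy A).

-57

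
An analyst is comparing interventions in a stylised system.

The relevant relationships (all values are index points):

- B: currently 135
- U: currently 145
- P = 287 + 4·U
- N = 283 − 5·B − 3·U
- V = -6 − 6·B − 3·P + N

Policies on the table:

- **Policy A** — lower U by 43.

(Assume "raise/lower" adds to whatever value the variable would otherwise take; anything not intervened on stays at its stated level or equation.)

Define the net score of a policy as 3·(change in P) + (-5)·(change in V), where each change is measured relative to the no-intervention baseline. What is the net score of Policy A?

Baseline:
  B = 135
  U = 145
  P = 287 + 4·145 = 867
  N = 283 − 5·135 − 3·145 = -827
  V = -6 − 6·135 − 3·867 + (-827) = -4244
Policy A (U − 43):
  B = 135
  U = 145 − 43 = 102
  P = 287 + 4·102 = 695
  N = 283 − 5·135 − 3·102 = -698
  V = -6 − 6·135 − 3·695 + (-698) = -3599
ΔP = 695 − 867 = -172; ΔV = -3599 − (-4244) = 645
Score = 3·(-172) + (-5)·645 = -3741

-3741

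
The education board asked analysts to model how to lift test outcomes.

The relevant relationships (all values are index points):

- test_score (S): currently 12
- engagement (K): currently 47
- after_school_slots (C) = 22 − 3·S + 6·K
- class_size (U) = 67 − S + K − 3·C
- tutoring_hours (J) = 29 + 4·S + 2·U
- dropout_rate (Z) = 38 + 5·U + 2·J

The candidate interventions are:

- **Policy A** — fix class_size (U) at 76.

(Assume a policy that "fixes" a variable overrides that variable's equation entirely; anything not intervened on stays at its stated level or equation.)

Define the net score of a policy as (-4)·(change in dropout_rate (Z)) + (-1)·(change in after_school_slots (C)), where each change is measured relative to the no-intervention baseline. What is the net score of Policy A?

-28008

Baseline:
  S = 12
  K = 47
  C = 22 − 3·12 + 6·47 = 268
  U = 67 − 12 + 47 − 3·268 = -702
  J = 29 + 4·12 + 2·(-702) = -1327
  Z = 38 + 5·(-702) + 2·(-1327) = -6126
Policy A (U := 76):
  S = 12
  K = 47
  C = 22 − 3·12 + 6·47 = 268
  U = 76
  J = 29 + 4·12 + 2·76 = 229
  Z = 38 + 5·76 + 2·229 = 876
ΔZ = 876 − (-6126) = 7002; ΔC = 268 − 268 = 0
Score = (-4)·7002 + (-1)·0 = -28008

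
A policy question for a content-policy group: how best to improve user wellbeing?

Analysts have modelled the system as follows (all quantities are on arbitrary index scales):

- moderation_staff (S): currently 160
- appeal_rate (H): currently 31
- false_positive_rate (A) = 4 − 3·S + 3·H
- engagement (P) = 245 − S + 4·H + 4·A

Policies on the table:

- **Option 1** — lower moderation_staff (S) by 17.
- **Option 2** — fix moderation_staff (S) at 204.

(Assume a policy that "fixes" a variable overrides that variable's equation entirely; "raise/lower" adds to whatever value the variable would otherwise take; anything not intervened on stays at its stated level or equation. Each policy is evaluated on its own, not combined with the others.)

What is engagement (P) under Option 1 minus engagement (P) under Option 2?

793

Option 1 (S − 17):
  S = 160 − 17 = 143
  H = 31
  A = 4 − 3·143 + 3·31 = -332
  P = 245 − 143 + 4·31 + 4·(-332) = -1102
Option 2 (S := 204):
  S = 204
  H = 31
  A = 4 − 3·204 + 3·31 = -515
  P = 245 − 204 + 4·31 + 4·(-515) = -1895
P: -1102 − (-1895) = 793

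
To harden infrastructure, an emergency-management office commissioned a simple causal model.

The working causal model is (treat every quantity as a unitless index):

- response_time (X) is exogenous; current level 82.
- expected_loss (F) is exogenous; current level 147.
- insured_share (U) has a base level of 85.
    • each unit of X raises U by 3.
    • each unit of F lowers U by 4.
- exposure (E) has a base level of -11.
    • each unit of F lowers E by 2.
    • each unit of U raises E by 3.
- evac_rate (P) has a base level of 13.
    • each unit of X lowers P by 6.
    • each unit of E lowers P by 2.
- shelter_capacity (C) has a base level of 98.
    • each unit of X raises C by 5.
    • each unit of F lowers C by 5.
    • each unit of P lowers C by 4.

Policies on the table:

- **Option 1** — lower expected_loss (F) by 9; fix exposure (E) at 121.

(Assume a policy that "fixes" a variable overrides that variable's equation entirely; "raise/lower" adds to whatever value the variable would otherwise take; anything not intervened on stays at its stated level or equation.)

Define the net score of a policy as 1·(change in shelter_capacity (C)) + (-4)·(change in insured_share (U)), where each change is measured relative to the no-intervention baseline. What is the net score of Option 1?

Baseline:
  X = 82
  F = 147
  U = 85 + 3·82 − 4·147 = -257
  E = -11 − 2·147 + 3·(-257) = -1076
  P = 13 − 6·82 − 2·(-1076) = 1673
  C = 98 + 5·82 − 5·147 − 4·1673 = -6919
Option 1 (F − 9, E := 121):
  X = 82
  F = 147 − 9 = 138
  U = 85 + 3·82 − 4·138 = -221
  E = 121
  P = 13 − 6·82 − 2·121 = -721
  C = 98 + 5·82 − 5·138 − 4·(-721) = 2702
ΔC = 2702 − (-6919) = 9621; ΔU = -221 − (-257) = 36
Score = 1·9621 + (-4)·36 = 9477

9477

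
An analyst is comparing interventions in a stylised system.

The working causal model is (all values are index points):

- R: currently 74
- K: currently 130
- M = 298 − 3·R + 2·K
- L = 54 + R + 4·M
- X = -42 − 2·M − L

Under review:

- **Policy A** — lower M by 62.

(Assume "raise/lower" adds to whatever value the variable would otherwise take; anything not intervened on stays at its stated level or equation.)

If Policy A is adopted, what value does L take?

Policy A (M − 62):
  R = 74
  K = 130
  M = 298 − 3·74 + 2·130 (−62 from intervention) = 274
  L = 54 + 74 + 4·274 = 1224

1224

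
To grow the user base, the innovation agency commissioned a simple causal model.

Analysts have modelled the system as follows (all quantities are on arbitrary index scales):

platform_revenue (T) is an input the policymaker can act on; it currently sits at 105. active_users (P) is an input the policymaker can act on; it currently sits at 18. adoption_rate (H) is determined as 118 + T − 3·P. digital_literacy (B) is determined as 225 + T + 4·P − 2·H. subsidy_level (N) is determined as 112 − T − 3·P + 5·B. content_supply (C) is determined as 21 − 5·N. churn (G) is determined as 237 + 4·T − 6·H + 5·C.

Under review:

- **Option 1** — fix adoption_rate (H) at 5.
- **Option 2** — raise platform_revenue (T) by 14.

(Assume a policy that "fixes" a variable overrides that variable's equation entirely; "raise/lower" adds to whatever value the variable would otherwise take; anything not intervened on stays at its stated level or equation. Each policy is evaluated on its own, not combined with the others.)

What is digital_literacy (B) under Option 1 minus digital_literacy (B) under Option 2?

Option 1 (H := 5):
  T = 105
  P = 18
  H = 5
  B = 225 + 105 + 4·18 − 2·5 = 392
Option 2 (T + 14):
  T = 105 + 14 = 119
  P = 18
  H = 118 + 119 − 3·18 = 183
  B = 225 + 119 + 4·18 − 2·183 = 50
B: 392 − 50 = 342

342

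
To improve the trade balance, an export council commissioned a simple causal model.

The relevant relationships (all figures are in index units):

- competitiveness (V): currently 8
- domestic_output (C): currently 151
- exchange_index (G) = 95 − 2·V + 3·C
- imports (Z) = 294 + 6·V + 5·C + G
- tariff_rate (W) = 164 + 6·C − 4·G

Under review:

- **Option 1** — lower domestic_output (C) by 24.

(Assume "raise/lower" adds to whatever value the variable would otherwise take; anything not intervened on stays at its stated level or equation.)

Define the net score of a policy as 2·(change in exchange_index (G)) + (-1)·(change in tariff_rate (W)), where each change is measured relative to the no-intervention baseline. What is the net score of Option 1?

-288

Baseline:
  V = 8
  C = 151
  G = 95 − 2·8 + 3·151 = 532
  W = 164 + 6·151 − 4·532 = -1058
Option 1 (C − 24):
  V = 8
  C = 151 − 24 = 127
  G = 95 − 2·8 + 3·127 = 460
  W = 164 + 6·127 − 4·460 = -914
ΔG = 460 − 532 = -72; ΔW = -914 − (-1058) = 144
Score = 2·(-72) + (-1)·144 = -288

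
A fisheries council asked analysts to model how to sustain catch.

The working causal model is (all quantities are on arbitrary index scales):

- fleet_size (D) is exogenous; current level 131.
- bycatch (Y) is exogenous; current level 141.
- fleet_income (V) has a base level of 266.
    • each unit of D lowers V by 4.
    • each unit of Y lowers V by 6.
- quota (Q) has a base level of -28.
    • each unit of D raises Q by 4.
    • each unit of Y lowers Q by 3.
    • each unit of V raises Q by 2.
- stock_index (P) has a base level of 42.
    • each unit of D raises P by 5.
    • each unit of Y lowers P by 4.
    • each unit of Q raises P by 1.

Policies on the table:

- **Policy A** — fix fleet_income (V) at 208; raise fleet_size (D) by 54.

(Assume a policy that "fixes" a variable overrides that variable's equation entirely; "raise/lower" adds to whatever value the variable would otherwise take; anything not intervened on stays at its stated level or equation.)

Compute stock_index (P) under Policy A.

Policy A (V := 208, D + 54):
  D = 131 + 54 = 185
  Y = 141
  V = 208
  Q = -28 + 4·185 − 3·141 + 2·208 = 705
  P = 42 + 5·185 − 4·141 + 705 = 1108

1108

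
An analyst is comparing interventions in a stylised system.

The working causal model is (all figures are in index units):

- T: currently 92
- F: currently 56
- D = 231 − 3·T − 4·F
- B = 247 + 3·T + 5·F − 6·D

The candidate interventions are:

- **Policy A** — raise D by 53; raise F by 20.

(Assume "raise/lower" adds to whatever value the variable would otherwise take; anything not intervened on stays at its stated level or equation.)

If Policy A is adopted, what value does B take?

Policy A (D + 53, F + 20):
  T = 92
  F = 56 + 20 = 76
  D = 231 − 3·92 − 4·76 (+53 from intervention) = -296
  B = 247 + 3·92 + 5·76 − 6·(-296) = 2679

2679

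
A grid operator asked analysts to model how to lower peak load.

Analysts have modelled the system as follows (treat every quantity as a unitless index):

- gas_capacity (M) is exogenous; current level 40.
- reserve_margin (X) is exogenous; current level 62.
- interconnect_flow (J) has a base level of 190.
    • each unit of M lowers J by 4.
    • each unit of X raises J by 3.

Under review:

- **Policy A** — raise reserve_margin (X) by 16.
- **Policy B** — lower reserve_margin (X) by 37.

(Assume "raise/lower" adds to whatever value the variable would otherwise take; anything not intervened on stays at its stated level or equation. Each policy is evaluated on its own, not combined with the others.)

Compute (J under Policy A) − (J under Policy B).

159

Policy A (X + 16):
  M = 40
  X = 62 + 16 = 78
  J = 190 − 4·40 + 3·78 = 264
Policy B (X − 37):
  M = 40
  X = 62 − 37 = 25
  J = 190 − 4·40 + 3·25 = 105
J: 264 − 105 = 159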